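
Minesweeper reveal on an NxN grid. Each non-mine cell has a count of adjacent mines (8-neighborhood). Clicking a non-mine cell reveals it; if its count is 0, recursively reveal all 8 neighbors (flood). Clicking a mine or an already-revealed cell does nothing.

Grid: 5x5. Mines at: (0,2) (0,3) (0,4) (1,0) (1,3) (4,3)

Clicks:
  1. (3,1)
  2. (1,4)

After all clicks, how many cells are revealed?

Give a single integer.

Answer: 10

Derivation:
Click 1 (3,1) count=0: revealed 9 new [(2,0) (2,1) (2,2) (3,0) (3,1) (3,2) (4,0) (4,1) (4,2)] -> total=9
Click 2 (1,4) count=3: revealed 1 new [(1,4)] -> total=10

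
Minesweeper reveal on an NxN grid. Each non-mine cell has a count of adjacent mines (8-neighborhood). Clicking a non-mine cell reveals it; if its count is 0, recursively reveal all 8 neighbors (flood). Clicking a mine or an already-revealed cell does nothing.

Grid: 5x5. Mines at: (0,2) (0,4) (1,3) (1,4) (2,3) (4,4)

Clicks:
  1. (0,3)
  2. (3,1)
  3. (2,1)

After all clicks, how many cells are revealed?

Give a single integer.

Click 1 (0,3) count=4: revealed 1 new [(0,3)] -> total=1
Click 2 (3,1) count=0: revealed 16 new [(0,0) (0,1) (1,0) (1,1) (1,2) (2,0) (2,1) (2,2) (3,0) (3,1) (3,2) (3,3) (4,0) (4,1) (4,2) (4,3)] -> total=17
Click 3 (2,1) count=0: revealed 0 new [(none)] -> total=17

Answer: 17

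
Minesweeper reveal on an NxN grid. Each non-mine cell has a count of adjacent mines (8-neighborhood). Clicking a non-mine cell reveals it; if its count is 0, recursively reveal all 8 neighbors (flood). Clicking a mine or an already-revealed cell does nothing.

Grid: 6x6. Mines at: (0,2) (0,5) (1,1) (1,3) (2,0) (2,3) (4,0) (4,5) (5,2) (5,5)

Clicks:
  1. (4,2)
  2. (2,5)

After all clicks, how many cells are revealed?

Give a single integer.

Answer: 7

Derivation:
Click 1 (4,2) count=1: revealed 1 new [(4,2)] -> total=1
Click 2 (2,5) count=0: revealed 6 new [(1,4) (1,5) (2,4) (2,5) (3,4) (3,5)] -> total=7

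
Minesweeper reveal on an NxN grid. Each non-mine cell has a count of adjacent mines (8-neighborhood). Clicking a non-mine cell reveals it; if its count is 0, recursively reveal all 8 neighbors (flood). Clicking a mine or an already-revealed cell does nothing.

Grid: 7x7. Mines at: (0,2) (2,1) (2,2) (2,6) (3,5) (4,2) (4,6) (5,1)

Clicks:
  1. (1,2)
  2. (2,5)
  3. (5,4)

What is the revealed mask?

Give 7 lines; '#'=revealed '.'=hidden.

Click 1 (1,2) count=3: revealed 1 new [(1,2)] -> total=1
Click 2 (2,5) count=2: revealed 1 new [(2,5)] -> total=2
Click 3 (5,4) count=0: revealed 13 new [(4,3) (4,4) (4,5) (5,2) (5,3) (5,4) (5,5) (5,6) (6,2) (6,3) (6,4) (6,5) (6,6)] -> total=15

Answer: .......
..#....
.....#.
.......
...###.
..#####
..#####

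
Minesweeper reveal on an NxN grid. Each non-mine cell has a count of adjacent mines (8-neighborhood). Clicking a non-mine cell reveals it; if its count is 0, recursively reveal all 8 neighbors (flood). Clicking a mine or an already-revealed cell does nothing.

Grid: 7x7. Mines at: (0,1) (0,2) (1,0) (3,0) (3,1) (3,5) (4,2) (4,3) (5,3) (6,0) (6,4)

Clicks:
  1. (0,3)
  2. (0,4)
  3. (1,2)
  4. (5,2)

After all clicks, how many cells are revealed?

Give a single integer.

Answer: 18

Derivation:
Click 1 (0,3) count=1: revealed 1 new [(0,3)] -> total=1
Click 2 (0,4) count=0: revealed 16 new [(0,4) (0,5) (0,6) (1,2) (1,3) (1,4) (1,5) (1,6) (2,2) (2,3) (2,4) (2,5) (2,6) (3,2) (3,3) (3,4)] -> total=17
Click 3 (1,2) count=2: revealed 0 new [(none)] -> total=17
Click 4 (5,2) count=3: revealed 1 new [(5,2)] -> total=18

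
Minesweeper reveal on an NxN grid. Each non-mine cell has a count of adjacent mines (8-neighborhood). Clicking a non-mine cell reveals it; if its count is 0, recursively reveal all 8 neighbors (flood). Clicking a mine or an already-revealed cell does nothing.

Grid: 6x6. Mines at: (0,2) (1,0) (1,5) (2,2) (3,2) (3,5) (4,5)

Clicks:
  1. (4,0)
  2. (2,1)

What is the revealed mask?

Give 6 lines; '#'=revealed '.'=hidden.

Click 1 (4,0) count=0: revealed 14 new [(2,0) (2,1) (3,0) (3,1) (4,0) (4,1) (4,2) (4,3) (4,4) (5,0) (5,1) (5,2) (5,3) (5,4)] -> total=14
Click 2 (2,1) count=3: revealed 0 new [(none)] -> total=14

Answer: ......
......
##....
##....
#####.
#####.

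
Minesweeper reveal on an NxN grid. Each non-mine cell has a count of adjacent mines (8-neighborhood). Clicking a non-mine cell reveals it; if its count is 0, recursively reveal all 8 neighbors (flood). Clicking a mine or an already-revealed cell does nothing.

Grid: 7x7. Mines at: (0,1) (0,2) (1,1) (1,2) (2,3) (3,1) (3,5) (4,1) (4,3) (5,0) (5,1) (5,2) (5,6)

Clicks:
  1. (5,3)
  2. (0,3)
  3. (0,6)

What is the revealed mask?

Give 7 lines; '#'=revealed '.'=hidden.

Answer: ...####
...####
....###
.......
.......
...#...
.......

Derivation:
Click 1 (5,3) count=2: revealed 1 new [(5,3)] -> total=1
Click 2 (0,3) count=2: revealed 1 new [(0,3)] -> total=2
Click 3 (0,6) count=0: revealed 10 new [(0,4) (0,5) (0,6) (1,3) (1,4) (1,5) (1,6) (2,4) (2,5) (2,6)] -> total=12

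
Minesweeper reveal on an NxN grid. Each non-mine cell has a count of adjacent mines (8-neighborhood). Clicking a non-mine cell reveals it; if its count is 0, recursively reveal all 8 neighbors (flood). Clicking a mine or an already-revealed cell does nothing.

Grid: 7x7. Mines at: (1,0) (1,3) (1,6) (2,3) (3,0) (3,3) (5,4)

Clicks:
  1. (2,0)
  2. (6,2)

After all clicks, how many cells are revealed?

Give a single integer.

Answer: 13

Derivation:
Click 1 (2,0) count=2: revealed 1 new [(2,0)] -> total=1
Click 2 (6,2) count=0: revealed 12 new [(4,0) (4,1) (4,2) (4,3) (5,0) (5,1) (5,2) (5,3) (6,0) (6,1) (6,2) (6,3)] -> total=13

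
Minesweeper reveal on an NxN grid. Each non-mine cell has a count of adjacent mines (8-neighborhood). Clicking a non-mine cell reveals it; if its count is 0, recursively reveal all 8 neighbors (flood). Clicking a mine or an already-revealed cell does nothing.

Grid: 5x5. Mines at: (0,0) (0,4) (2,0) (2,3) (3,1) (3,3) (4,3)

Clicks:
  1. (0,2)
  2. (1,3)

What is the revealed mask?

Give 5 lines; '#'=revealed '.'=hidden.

Answer: .###.
.###.
.....
.....
.....

Derivation:
Click 1 (0,2) count=0: revealed 6 new [(0,1) (0,2) (0,3) (1,1) (1,2) (1,3)] -> total=6
Click 2 (1,3) count=2: revealed 0 new [(none)] -> total=6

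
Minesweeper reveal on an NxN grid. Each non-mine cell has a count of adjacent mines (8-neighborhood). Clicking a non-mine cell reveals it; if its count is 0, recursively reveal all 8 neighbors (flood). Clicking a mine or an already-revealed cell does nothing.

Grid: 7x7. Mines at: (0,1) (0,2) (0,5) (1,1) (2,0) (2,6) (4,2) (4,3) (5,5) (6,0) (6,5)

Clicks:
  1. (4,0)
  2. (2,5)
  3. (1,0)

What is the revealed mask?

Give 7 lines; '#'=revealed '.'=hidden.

Answer: .......
#......
.....#.
##.....
##.....
##.....
.......

Derivation:
Click 1 (4,0) count=0: revealed 6 new [(3,0) (3,1) (4,0) (4,1) (5,0) (5,1)] -> total=6
Click 2 (2,5) count=1: revealed 1 new [(2,5)] -> total=7
Click 3 (1,0) count=3: revealed 1 new [(1,0)] -> total=8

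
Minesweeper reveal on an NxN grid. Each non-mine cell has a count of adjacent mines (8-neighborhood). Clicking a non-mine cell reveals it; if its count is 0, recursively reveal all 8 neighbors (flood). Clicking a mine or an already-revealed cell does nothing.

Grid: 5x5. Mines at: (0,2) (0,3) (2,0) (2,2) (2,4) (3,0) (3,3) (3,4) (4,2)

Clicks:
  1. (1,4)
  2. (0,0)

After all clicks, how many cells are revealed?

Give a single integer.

Answer: 5

Derivation:
Click 1 (1,4) count=2: revealed 1 new [(1,4)] -> total=1
Click 2 (0,0) count=0: revealed 4 new [(0,0) (0,1) (1,0) (1,1)] -> total=5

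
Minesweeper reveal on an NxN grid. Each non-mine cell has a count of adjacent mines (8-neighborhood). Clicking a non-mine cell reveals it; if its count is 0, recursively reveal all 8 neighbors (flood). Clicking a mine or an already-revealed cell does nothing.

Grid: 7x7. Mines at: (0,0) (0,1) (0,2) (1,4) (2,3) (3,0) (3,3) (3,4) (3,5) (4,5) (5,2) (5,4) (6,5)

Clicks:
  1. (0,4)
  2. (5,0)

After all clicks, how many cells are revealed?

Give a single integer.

Click 1 (0,4) count=1: revealed 1 new [(0,4)] -> total=1
Click 2 (5,0) count=0: revealed 6 new [(4,0) (4,1) (5,0) (5,1) (6,0) (6,1)] -> total=7

Answer: 7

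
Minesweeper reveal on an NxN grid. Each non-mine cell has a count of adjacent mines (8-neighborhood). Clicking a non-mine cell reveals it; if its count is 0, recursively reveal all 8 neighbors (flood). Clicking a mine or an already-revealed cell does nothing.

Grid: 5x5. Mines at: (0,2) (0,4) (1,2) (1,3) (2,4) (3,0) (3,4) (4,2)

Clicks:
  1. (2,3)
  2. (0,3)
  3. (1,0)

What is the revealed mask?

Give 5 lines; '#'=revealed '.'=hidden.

Answer: ##.#.
##...
##.#.
.....
.....

Derivation:
Click 1 (2,3) count=4: revealed 1 new [(2,3)] -> total=1
Click 2 (0,3) count=4: revealed 1 new [(0,3)] -> total=2
Click 3 (1,0) count=0: revealed 6 new [(0,0) (0,1) (1,0) (1,1) (2,0) (2,1)] -> total=8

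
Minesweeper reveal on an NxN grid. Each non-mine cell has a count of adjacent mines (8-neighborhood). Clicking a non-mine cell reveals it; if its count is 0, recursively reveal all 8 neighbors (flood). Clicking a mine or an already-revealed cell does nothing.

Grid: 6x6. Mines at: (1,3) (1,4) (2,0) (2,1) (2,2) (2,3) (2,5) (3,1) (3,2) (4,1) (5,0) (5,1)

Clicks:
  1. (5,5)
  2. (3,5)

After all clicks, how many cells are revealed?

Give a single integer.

Answer: 11

Derivation:
Click 1 (5,5) count=0: revealed 11 new [(3,3) (3,4) (3,5) (4,2) (4,3) (4,4) (4,5) (5,2) (5,3) (5,4) (5,5)] -> total=11
Click 2 (3,5) count=1: revealed 0 new [(none)] -> total=11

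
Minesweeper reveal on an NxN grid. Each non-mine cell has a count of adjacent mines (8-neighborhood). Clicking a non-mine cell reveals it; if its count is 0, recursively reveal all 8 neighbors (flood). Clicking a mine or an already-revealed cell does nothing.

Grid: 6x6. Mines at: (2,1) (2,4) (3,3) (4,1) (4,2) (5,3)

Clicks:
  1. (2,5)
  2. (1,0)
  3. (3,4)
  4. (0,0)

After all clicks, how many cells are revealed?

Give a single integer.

Click 1 (2,5) count=1: revealed 1 new [(2,5)] -> total=1
Click 2 (1,0) count=1: revealed 1 new [(1,0)] -> total=2
Click 3 (3,4) count=2: revealed 1 new [(3,4)] -> total=3
Click 4 (0,0) count=0: revealed 11 new [(0,0) (0,1) (0,2) (0,3) (0,4) (0,5) (1,1) (1,2) (1,3) (1,4) (1,5)] -> total=14

Answer: 14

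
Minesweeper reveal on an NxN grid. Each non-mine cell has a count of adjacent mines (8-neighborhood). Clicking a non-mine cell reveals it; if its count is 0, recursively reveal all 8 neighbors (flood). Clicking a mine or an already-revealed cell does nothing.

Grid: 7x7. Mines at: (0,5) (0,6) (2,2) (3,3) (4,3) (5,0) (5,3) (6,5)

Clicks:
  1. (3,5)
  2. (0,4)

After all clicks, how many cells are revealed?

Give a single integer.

Answer: 16

Derivation:
Click 1 (3,5) count=0: revealed 15 new [(1,4) (1,5) (1,6) (2,4) (2,5) (2,6) (3,4) (3,5) (3,6) (4,4) (4,5) (4,6) (5,4) (5,5) (5,6)] -> total=15
Click 2 (0,4) count=1: revealed 1 new [(0,4)] -> total=16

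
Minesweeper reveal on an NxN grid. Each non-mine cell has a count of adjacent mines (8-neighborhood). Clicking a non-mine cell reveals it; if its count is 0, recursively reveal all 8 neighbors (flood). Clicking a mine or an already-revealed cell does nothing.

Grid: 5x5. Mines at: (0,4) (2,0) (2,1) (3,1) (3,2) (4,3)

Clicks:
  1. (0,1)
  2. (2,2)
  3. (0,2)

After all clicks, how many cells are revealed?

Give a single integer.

Answer: 9

Derivation:
Click 1 (0,1) count=0: revealed 8 new [(0,0) (0,1) (0,2) (0,3) (1,0) (1,1) (1,2) (1,3)] -> total=8
Click 2 (2,2) count=3: revealed 1 new [(2,2)] -> total=9
Click 3 (0,2) count=0: revealed 0 new [(none)] -> total=9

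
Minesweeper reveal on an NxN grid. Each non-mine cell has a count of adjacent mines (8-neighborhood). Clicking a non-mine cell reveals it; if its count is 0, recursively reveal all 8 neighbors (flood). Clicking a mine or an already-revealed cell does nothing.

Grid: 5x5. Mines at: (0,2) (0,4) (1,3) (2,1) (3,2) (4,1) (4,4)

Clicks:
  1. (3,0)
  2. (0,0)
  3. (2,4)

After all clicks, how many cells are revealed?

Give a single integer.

Click 1 (3,0) count=2: revealed 1 new [(3,0)] -> total=1
Click 2 (0,0) count=0: revealed 4 new [(0,0) (0,1) (1,0) (1,1)] -> total=5
Click 3 (2,4) count=1: revealed 1 new [(2,4)] -> total=6

Answer: 6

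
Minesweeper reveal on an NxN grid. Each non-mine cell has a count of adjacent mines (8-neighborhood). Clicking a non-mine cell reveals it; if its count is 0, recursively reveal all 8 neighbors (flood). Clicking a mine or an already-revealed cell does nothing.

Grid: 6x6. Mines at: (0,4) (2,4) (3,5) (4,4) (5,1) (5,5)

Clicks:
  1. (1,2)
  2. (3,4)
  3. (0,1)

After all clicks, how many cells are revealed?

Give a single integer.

Answer: 21

Derivation:
Click 1 (1,2) count=0: revealed 20 new [(0,0) (0,1) (0,2) (0,3) (1,0) (1,1) (1,2) (1,3) (2,0) (2,1) (2,2) (2,3) (3,0) (3,1) (3,2) (3,3) (4,0) (4,1) (4,2) (4,3)] -> total=20
Click 2 (3,4) count=3: revealed 1 new [(3,4)] -> total=21
Click 3 (0,1) count=0: revealed 0 new [(none)] -> total=21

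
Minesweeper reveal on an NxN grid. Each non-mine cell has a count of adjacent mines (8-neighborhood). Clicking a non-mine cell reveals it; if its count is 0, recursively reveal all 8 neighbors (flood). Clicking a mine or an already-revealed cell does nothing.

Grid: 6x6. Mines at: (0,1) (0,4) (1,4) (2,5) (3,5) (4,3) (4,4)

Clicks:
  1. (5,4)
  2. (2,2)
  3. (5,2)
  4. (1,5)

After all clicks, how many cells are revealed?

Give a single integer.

Click 1 (5,4) count=2: revealed 1 new [(5,4)] -> total=1
Click 2 (2,2) count=0: revealed 18 new [(1,0) (1,1) (1,2) (1,3) (2,0) (2,1) (2,2) (2,3) (3,0) (3,1) (3,2) (3,3) (4,0) (4,1) (4,2) (5,0) (5,1) (5,2)] -> total=19
Click 3 (5,2) count=1: revealed 0 new [(none)] -> total=19
Click 4 (1,5) count=3: revealed 1 new [(1,5)] -> total=20

Answer: 20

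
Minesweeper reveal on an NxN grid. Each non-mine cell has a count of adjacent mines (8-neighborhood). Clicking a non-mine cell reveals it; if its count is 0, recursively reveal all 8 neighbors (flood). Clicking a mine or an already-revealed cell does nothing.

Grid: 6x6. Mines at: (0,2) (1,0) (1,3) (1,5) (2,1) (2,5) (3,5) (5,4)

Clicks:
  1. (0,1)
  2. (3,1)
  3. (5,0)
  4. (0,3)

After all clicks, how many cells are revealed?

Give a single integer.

Answer: 19

Derivation:
Click 1 (0,1) count=2: revealed 1 new [(0,1)] -> total=1
Click 2 (3,1) count=1: revealed 1 new [(3,1)] -> total=2
Click 3 (5,0) count=0: revealed 16 new [(2,2) (2,3) (2,4) (3,0) (3,2) (3,3) (3,4) (4,0) (4,1) (4,2) (4,3) (4,4) (5,0) (5,1) (5,2) (5,3)] -> total=18
Click 4 (0,3) count=2: revealed 1 new [(0,3)] -> total=19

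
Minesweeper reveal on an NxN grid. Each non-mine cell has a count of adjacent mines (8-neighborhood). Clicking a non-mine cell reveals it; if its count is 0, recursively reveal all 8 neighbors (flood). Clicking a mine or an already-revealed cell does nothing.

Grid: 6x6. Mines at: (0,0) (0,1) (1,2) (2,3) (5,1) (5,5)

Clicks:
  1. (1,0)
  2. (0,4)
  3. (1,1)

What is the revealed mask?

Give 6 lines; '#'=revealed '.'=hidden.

Click 1 (1,0) count=2: revealed 1 new [(1,0)] -> total=1
Click 2 (0,4) count=0: revealed 12 new [(0,3) (0,4) (0,5) (1,3) (1,4) (1,5) (2,4) (2,5) (3,4) (3,5) (4,4) (4,5)] -> total=13
Click 3 (1,1) count=3: revealed 1 new [(1,1)] -> total=14

Answer: ...###
##.###
....##
....##
....##
......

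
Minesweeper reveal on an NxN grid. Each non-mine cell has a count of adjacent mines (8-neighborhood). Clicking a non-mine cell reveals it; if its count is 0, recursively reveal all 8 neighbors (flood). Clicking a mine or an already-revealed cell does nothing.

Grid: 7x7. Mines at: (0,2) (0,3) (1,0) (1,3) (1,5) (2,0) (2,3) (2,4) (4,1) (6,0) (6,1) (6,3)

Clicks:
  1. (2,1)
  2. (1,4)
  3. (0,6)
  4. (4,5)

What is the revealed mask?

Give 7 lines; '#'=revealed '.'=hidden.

Answer: ......#
....#..
.#...##
..#####
..#####
..#####
....###

Derivation:
Click 1 (2,1) count=2: revealed 1 new [(2,1)] -> total=1
Click 2 (1,4) count=5: revealed 1 new [(1,4)] -> total=2
Click 3 (0,6) count=1: revealed 1 new [(0,6)] -> total=3
Click 4 (4,5) count=0: revealed 20 new [(2,5) (2,6) (3,2) (3,3) (3,4) (3,5) (3,6) (4,2) (4,3) (4,4) (4,5) (4,6) (5,2) (5,3) (5,4) (5,5) (5,6) (6,4) (6,5) (6,6)] -> total=23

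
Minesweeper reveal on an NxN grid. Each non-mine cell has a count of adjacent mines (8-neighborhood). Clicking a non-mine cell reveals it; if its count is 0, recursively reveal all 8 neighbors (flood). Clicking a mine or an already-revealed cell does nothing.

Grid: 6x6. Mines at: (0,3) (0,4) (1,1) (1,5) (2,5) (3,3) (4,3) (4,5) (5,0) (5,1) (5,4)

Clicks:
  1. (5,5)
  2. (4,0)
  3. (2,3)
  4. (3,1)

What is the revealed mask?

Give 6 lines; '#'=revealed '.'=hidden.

Answer: ......
......
####..
###...
###...
.....#

Derivation:
Click 1 (5,5) count=2: revealed 1 new [(5,5)] -> total=1
Click 2 (4,0) count=2: revealed 1 new [(4,0)] -> total=2
Click 3 (2,3) count=1: revealed 1 new [(2,3)] -> total=3
Click 4 (3,1) count=0: revealed 8 new [(2,0) (2,1) (2,2) (3,0) (3,1) (3,2) (4,1) (4,2)] -> total=11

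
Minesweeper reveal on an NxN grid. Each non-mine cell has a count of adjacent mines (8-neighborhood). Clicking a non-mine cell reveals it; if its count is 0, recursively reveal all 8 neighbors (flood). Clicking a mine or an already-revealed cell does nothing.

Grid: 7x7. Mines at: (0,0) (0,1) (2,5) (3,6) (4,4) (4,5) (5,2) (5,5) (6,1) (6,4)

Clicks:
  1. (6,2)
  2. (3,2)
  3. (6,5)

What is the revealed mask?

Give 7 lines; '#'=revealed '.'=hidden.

Click 1 (6,2) count=2: revealed 1 new [(6,2)] -> total=1
Click 2 (3,2) count=0: revealed 28 new [(0,2) (0,3) (0,4) (0,5) (0,6) (1,0) (1,1) (1,2) (1,3) (1,4) (1,5) (1,6) (2,0) (2,1) (2,2) (2,3) (2,4) (3,0) (3,1) (3,2) (3,3) (3,4) (4,0) (4,1) (4,2) (4,3) (5,0) (5,1)] -> total=29
Click 3 (6,5) count=2: revealed 1 new [(6,5)] -> total=30

Answer: ..#####
#######
#####..
#####..
####...
##.....
..#..#.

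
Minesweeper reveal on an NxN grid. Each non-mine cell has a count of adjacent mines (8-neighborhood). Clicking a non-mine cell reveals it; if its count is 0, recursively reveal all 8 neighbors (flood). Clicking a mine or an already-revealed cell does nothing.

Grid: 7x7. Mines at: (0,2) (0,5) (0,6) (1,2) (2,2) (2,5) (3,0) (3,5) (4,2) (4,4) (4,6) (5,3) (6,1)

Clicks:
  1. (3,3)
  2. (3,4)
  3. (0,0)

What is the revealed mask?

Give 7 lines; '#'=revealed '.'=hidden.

Click 1 (3,3) count=3: revealed 1 new [(3,3)] -> total=1
Click 2 (3,4) count=3: revealed 1 new [(3,4)] -> total=2
Click 3 (0,0) count=0: revealed 6 new [(0,0) (0,1) (1,0) (1,1) (2,0) (2,1)] -> total=8

Answer: ##.....
##.....
##.....
...##..
.......
.......
.......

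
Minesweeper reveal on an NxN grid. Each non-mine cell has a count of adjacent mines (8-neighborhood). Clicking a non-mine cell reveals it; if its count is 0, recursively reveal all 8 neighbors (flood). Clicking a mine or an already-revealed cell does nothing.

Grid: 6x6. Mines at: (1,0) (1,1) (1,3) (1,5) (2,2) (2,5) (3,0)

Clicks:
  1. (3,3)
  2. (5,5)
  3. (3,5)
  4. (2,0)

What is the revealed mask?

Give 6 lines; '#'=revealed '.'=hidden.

Answer: ......
......
#.....
.#####
######
######

Derivation:
Click 1 (3,3) count=1: revealed 1 new [(3,3)] -> total=1
Click 2 (5,5) count=0: revealed 16 new [(3,1) (3,2) (3,4) (3,5) (4,0) (4,1) (4,2) (4,3) (4,4) (4,5) (5,0) (5,1) (5,2) (5,3) (5,4) (5,5)] -> total=17
Click 3 (3,5) count=1: revealed 0 new [(none)] -> total=17
Click 4 (2,0) count=3: revealed 1 new [(2,0)] -> total=18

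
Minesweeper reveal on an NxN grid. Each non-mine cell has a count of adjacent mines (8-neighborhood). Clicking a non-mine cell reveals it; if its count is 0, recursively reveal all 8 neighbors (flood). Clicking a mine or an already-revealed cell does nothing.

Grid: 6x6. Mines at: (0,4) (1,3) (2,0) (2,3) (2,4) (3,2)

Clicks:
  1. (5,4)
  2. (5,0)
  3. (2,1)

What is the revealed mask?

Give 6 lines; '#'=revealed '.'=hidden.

Click 1 (5,4) count=0: revealed 17 new [(3,0) (3,1) (3,3) (3,4) (3,5) (4,0) (4,1) (4,2) (4,3) (4,4) (4,5) (5,0) (5,1) (5,2) (5,3) (5,4) (5,5)] -> total=17
Click 2 (5,0) count=0: revealed 0 new [(none)] -> total=17
Click 3 (2,1) count=2: revealed 1 new [(2,1)] -> total=18

Answer: ......
......
.#....
##.###
######
######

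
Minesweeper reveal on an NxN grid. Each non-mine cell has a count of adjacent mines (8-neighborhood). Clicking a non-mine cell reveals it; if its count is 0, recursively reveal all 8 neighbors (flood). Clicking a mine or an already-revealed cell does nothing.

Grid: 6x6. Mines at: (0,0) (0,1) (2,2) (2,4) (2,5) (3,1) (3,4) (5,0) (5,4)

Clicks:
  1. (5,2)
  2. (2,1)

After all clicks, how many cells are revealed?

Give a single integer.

Answer: 7

Derivation:
Click 1 (5,2) count=0: revealed 6 new [(4,1) (4,2) (4,3) (5,1) (5,2) (5,3)] -> total=6
Click 2 (2,1) count=2: revealed 1 new [(2,1)] -> total=7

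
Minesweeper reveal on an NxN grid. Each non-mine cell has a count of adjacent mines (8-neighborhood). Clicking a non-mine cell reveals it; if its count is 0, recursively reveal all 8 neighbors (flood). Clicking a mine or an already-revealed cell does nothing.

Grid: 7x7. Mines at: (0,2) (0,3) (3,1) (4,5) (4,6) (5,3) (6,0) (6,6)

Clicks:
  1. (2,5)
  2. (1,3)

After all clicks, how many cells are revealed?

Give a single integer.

Answer: 21

Derivation:
Click 1 (2,5) count=0: revealed 21 new [(0,4) (0,5) (0,6) (1,2) (1,3) (1,4) (1,5) (1,6) (2,2) (2,3) (2,4) (2,5) (2,6) (3,2) (3,3) (3,4) (3,5) (3,6) (4,2) (4,3) (4,4)] -> total=21
Click 2 (1,3) count=2: revealed 0 new [(none)] -> total=21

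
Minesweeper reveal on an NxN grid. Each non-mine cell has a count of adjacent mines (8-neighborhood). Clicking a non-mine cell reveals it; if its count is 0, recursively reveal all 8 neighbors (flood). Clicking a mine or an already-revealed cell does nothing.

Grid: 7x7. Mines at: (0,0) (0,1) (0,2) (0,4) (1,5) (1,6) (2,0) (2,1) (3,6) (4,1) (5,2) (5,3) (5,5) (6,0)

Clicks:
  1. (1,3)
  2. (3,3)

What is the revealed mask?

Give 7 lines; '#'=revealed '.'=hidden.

Click 1 (1,3) count=2: revealed 1 new [(1,3)] -> total=1
Click 2 (3,3) count=0: revealed 14 new [(1,2) (1,4) (2,2) (2,3) (2,4) (2,5) (3,2) (3,3) (3,4) (3,5) (4,2) (4,3) (4,4) (4,5)] -> total=15

Answer: .......
..###..
..####.
..####.
..####.
.......
.......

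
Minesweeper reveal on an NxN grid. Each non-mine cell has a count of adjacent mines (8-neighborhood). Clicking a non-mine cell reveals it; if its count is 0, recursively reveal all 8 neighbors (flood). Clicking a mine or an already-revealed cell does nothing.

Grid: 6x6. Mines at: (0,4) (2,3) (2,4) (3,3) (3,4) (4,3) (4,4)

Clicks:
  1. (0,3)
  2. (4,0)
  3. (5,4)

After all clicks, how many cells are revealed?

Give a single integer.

Click 1 (0,3) count=1: revealed 1 new [(0,3)] -> total=1
Click 2 (4,0) count=0: revealed 19 new [(0,0) (0,1) (0,2) (1,0) (1,1) (1,2) (1,3) (2,0) (2,1) (2,2) (3,0) (3,1) (3,2) (4,0) (4,1) (4,2) (5,0) (5,1) (5,2)] -> total=20
Click 3 (5,4) count=2: revealed 1 new [(5,4)] -> total=21

Answer: 21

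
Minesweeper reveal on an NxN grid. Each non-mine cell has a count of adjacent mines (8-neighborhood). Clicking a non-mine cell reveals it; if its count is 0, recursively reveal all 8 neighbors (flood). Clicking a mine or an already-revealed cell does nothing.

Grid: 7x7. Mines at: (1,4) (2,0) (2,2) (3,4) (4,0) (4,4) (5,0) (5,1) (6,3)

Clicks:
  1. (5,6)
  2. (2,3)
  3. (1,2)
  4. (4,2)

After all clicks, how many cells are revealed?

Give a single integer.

Click 1 (5,6) count=0: revealed 16 new [(0,5) (0,6) (1,5) (1,6) (2,5) (2,6) (3,5) (3,6) (4,5) (4,6) (5,4) (5,5) (5,6) (6,4) (6,5) (6,6)] -> total=16
Click 2 (2,3) count=3: revealed 1 new [(2,3)] -> total=17
Click 3 (1,2) count=1: revealed 1 new [(1,2)] -> total=18
Click 4 (4,2) count=1: revealed 1 new [(4,2)] -> total=19

Answer: 19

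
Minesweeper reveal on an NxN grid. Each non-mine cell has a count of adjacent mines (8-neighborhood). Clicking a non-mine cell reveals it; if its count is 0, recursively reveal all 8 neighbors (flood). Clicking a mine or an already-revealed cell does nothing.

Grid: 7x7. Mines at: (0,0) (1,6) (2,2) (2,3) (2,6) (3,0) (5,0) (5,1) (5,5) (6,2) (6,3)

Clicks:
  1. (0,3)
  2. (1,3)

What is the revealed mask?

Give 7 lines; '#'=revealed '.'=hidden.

Answer: .#####.
.#####.
.......
.......
.......
.......
.......

Derivation:
Click 1 (0,3) count=0: revealed 10 new [(0,1) (0,2) (0,3) (0,4) (0,5) (1,1) (1,2) (1,3) (1,4) (1,5)] -> total=10
Click 2 (1,3) count=2: revealed 0 new [(none)] -> total=10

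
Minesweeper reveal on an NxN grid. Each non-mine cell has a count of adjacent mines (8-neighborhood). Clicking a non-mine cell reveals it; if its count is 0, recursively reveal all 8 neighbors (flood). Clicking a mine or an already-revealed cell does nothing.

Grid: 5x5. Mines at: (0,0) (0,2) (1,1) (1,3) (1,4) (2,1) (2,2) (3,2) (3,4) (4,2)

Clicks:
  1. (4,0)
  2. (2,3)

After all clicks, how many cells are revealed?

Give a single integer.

Click 1 (4,0) count=0: revealed 4 new [(3,0) (3,1) (4,0) (4,1)] -> total=4
Click 2 (2,3) count=5: revealed 1 new [(2,3)] -> total=5

Answer: 5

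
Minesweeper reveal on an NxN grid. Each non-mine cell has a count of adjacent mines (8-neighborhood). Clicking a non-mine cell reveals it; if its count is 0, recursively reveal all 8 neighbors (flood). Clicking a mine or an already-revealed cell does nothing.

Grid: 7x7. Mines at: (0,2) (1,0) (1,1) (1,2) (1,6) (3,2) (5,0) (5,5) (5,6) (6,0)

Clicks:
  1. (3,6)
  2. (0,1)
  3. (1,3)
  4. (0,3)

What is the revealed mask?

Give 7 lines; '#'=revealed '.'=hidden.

Click 1 (3,6) count=0: revealed 18 new [(0,3) (0,4) (0,5) (1,3) (1,4) (1,5) (2,3) (2,4) (2,5) (2,6) (3,3) (3,4) (3,5) (3,6) (4,3) (4,4) (4,5) (4,6)] -> total=18
Click 2 (0,1) count=4: revealed 1 new [(0,1)] -> total=19
Click 3 (1,3) count=2: revealed 0 new [(none)] -> total=19
Click 4 (0,3) count=2: revealed 0 new [(none)] -> total=19

Answer: .#.###.
...###.
...####
...####
...####
.......
.......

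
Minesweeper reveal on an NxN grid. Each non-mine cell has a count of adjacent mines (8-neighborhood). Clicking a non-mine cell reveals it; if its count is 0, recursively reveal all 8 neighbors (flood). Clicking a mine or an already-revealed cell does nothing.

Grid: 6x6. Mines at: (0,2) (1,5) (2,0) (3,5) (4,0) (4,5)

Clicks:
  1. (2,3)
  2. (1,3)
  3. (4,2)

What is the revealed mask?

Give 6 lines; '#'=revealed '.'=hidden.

Click 1 (2,3) count=0: revealed 20 new [(1,1) (1,2) (1,3) (1,4) (2,1) (2,2) (2,3) (2,4) (3,1) (3,2) (3,3) (3,4) (4,1) (4,2) (4,3) (4,4) (5,1) (5,2) (5,3) (5,4)] -> total=20
Click 2 (1,3) count=1: revealed 0 new [(none)] -> total=20
Click 3 (4,2) count=0: revealed 0 new [(none)] -> total=20

Answer: ......
.####.
.####.
.####.
.####.
.####.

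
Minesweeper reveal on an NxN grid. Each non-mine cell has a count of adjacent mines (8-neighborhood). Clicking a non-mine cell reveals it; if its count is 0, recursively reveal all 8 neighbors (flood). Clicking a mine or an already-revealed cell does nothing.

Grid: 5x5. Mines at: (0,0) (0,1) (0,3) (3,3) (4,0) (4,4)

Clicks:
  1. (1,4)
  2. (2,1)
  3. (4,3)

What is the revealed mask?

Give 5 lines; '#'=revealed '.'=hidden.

Click 1 (1,4) count=1: revealed 1 new [(1,4)] -> total=1
Click 2 (2,1) count=0: revealed 9 new [(1,0) (1,1) (1,2) (2,0) (2,1) (2,2) (3,0) (3,1) (3,2)] -> total=10
Click 3 (4,3) count=2: revealed 1 new [(4,3)] -> total=11

Answer: .....
###.#
###..
###..
...#.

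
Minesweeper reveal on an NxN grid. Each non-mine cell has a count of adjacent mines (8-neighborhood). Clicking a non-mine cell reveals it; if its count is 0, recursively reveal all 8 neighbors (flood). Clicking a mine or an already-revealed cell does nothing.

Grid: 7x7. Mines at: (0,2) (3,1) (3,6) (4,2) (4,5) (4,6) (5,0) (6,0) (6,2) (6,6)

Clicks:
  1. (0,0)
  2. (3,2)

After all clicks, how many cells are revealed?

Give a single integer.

Answer: 7

Derivation:
Click 1 (0,0) count=0: revealed 6 new [(0,0) (0,1) (1,0) (1,1) (2,0) (2,1)] -> total=6
Click 2 (3,2) count=2: revealed 1 new [(3,2)] -> total=7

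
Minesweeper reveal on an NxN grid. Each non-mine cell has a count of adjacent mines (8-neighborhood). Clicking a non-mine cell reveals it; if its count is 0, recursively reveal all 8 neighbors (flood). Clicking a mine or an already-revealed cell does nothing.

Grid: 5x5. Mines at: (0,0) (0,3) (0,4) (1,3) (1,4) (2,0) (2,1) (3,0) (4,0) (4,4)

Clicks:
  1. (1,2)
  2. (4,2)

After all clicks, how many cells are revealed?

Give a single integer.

Answer: 7

Derivation:
Click 1 (1,2) count=3: revealed 1 new [(1,2)] -> total=1
Click 2 (4,2) count=0: revealed 6 new [(3,1) (3,2) (3,3) (4,1) (4,2) (4,3)] -> total=7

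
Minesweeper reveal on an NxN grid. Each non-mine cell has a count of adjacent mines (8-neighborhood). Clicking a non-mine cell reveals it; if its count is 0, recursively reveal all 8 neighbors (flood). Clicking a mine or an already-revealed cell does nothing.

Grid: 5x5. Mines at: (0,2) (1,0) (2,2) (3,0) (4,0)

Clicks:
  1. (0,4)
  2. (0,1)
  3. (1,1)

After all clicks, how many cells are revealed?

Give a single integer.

Answer: 16

Derivation:
Click 1 (0,4) count=0: revealed 14 new [(0,3) (0,4) (1,3) (1,4) (2,3) (2,4) (3,1) (3,2) (3,3) (3,4) (4,1) (4,2) (4,3) (4,4)] -> total=14
Click 2 (0,1) count=2: revealed 1 new [(0,1)] -> total=15
Click 3 (1,1) count=3: revealed 1 new [(1,1)] -> total=16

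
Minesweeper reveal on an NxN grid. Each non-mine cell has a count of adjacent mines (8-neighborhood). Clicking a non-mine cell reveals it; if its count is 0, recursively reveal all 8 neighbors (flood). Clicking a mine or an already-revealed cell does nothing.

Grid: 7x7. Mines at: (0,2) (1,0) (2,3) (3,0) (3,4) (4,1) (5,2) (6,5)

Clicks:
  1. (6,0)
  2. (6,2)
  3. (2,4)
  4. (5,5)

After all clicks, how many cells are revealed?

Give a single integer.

Answer: 7

Derivation:
Click 1 (6,0) count=0: revealed 4 new [(5,0) (5,1) (6,0) (6,1)] -> total=4
Click 2 (6,2) count=1: revealed 1 new [(6,2)] -> total=5
Click 3 (2,4) count=2: revealed 1 new [(2,4)] -> total=6
Click 4 (5,5) count=1: revealed 1 new [(5,5)] -> total=7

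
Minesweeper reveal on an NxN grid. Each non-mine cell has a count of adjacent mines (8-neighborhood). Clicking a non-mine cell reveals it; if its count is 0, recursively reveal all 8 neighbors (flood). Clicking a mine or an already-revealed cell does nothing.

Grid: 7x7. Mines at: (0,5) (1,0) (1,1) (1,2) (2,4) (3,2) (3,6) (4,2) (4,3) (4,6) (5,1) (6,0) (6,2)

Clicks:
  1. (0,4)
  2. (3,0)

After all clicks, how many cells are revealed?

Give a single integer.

Answer: 7

Derivation:
Click 1 (0,4) count=1: revealed 1 new [(0,4)] -> total=1
Click 2 (3,0) count=0: revealed 6 new [(2,0) (2,1) (3,0) (3,1) (4,0) (4,1)] -> total=7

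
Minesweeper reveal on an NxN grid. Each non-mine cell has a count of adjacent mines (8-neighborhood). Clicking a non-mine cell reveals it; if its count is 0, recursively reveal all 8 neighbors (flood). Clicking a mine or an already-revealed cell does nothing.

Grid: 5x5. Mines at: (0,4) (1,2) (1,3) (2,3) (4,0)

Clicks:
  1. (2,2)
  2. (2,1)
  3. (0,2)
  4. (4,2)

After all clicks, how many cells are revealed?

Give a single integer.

Answer: 11

Derivation:
Click 1 (2,2) count=3: revealed 1 new [(2,2)] -> total=1
Click 2 (2,1) count=1: revealed 1 new [(2,1)] -> total=2
Click 3 (0,2) count=2: revealed 1 new [(0,2)] -> total=3
Click 4 (4,2) count=0: revealed 8 new [(3,1) (3,2) (3,3) (3,4) (4,1) (4,2) (4,3) (4,4)] -> total=11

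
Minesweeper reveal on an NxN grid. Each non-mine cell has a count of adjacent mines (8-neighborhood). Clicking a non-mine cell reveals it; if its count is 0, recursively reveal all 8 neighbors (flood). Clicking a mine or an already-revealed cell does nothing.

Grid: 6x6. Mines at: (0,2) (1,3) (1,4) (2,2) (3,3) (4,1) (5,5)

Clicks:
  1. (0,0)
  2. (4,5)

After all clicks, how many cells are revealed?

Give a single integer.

Answer: 9

Derivation:
Click 1 (0,0) count=0: revealed 8 new [(0,0) (0,1) (1,0) (1,1) (2,0) (2,1) (3,0) (3,1)] -> total=8
Click 2 (4,5) count=1: revealed 1 new [(4,5)] -> total=9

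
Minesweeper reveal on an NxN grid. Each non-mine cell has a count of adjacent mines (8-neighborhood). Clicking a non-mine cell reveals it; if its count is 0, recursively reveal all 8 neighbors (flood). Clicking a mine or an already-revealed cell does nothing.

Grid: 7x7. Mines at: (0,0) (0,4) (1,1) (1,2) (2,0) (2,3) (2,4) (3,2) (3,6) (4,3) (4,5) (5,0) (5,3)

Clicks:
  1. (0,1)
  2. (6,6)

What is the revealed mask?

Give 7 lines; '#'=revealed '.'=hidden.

Click 1 (0,1) count=3: revealed 1 new [(0,1)] -> total=1
Click 2 (6,6) count=0: revealed 6 new [(5,4) (5,5) (5,6) (6,4) (6,5) (6,6)] -> total=7

Answer: .#.....
.......
.......
.......
.......
....###
....###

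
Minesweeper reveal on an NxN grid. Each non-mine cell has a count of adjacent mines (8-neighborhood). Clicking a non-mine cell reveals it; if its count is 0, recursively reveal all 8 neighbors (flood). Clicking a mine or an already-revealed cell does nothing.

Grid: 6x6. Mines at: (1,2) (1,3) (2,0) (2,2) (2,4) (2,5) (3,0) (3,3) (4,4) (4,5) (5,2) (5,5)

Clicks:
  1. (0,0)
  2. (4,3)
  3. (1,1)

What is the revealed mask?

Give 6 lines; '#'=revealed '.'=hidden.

Answer: ##....
##....
......
......
...#..
......

Derivation:
Click 1 (0,0) count=0: revealed 4 new [(0,0) (0,1) (1,0) (1,1)] -> total=4
Click 2 (4,3) count=3: revealed 1 new [(4,3)] -> total=5
Click 3 (1,1) count=3: revealed 0 new [(none)] -> total=5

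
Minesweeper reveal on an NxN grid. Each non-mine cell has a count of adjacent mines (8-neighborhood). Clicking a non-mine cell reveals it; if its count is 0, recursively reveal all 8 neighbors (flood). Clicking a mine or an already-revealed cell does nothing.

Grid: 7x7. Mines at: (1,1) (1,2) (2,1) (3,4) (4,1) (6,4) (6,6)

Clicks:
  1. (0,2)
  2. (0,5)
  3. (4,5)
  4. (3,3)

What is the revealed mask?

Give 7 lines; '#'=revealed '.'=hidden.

Click 1 (0,2) count=2: revealed 1 new [(0,2)] -> total=1
Click 2 (0,5) count=0: revealed 18 new [(0,3) (0,4) (0,5) (0,6) (1,3) (1,4) (1,5) (1,6) (2,3) (2,4) (2,5) (2,6) (3,5) (3,6) (4,5) (4,6) (5,5) (5,6)] -> total=19
Click 3 (4,5) count=1: revealed 0 new [(none)] -> total=19
Click 4 (3,3) count=1: revealed 1 new [(3,3)] -> total=20

Answer: ..#####
...####
...####
...#.##
.....##
.....##
.......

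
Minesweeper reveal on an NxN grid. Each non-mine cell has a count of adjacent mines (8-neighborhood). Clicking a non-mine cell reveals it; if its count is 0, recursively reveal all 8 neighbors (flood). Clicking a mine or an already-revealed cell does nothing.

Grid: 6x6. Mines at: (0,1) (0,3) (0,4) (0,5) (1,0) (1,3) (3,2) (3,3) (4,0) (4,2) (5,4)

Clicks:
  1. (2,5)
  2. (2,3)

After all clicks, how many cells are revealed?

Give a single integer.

Click 1 (2,5) count=0: revealed 8 new [(1,4) (1,5) (2,4) (2,5) (3,4) (3,5) (4,4) (4,5)] -> total=8
Click 2 (2,3) count=3: revealed 1 new [(2,3)] -> total=9

Answer: 9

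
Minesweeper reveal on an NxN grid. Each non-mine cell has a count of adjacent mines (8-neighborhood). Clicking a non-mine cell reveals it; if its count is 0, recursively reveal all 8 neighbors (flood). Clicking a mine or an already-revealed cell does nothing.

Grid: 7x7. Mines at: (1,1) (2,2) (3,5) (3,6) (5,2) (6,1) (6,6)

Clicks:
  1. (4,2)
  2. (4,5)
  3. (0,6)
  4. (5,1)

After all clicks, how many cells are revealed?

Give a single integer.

Answer: 17

Derivation:
Click 1 (4,2) count=1: revealed 1 new [(4,2)] -> total=1
Click 2 (4,5) count=2: revealed 1 new [(4,5)] -> total=2
Click 3 (0,6) count=0: revealed 14 new [(0,2) (0,3) (0,4) (0,5) (0,6) (1,2) (1,3) (1,4) (1,5) (1,6) (2,3) (2,4) (2,5) (2,6)] -> total=16
Click 4 (5,1) count=2: revealed 1 new [(5,1)] -> total=17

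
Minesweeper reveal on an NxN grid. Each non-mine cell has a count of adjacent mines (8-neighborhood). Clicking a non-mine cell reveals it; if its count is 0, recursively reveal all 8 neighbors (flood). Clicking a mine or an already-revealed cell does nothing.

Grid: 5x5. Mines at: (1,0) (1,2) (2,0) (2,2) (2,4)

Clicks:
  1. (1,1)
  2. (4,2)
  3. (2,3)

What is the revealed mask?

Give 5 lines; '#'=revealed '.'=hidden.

Answer: .....
.#...
...#.
#####
#####

Derivation:
Click 1 (1,1) count=4: revealed 1 new [(1,1)] -> total=1
Click 2 (4,2) count=0: revealed 10 new [(3,0) (3,1) (3,2) (3,3) (3,4) (4,0) (4,1) (4,2) (4,3) (4,4)] -> total=11
Click 3 (2,3) count=3: revealed 1 new [(2,3)] -> total=12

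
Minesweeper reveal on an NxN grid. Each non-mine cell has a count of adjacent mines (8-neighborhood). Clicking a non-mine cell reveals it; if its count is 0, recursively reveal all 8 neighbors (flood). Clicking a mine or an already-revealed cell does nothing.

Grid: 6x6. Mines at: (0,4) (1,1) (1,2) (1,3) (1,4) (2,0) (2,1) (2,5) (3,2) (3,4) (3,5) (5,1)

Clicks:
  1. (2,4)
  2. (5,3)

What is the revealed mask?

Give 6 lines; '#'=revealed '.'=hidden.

Click 1 (2,4) count=5: revealed 1 new [(2,4)] -> total=1
Click 2 (5,3) count=0: revealed 8 new [(4,2) (4,3) (4,4) (4,5) (5,2) (5,3) (5,4) (5,5)] -> total=9

Answer: ......
......
....#.
......
..####
..####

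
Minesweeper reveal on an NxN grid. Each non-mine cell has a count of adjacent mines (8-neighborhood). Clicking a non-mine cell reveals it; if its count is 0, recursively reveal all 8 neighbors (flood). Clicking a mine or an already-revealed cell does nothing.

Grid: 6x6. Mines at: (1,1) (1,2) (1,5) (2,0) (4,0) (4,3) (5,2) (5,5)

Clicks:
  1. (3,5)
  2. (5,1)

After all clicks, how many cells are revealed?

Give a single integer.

Answer: 7

Derivation:
Click 1 (3,5) count=0: revealed 6 new [(2,4) (2,5) (3,4) (3,5) (4,4) (4,5)] -> total=6
Click 2 (5,1) count=2: revealed 1 new [(5,1)] -> total=7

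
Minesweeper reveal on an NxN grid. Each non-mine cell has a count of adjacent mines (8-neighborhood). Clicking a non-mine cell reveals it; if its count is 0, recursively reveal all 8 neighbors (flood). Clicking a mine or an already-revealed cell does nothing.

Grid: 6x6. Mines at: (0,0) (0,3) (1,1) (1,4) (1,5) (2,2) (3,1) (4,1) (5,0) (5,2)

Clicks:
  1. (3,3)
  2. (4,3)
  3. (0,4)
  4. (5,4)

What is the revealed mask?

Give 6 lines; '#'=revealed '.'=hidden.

Click 1 (3,3) count=1: revealed 1 new [(3,3)] -> total=1
Click 2 (4,3) count=1: revealed 1 new [(4,3)] -> total=2
Click 3 (0,4) count=3: revealed 1 new [(0,4)] -> total=3
Click 4 (5,4) count=0: revealed 10 new [(2,3) (2,4) (2,5) (3,4) (3,5) (4,4) (4,5) (5,3) (5,4) (5,5)] -> total=13

Answer: ....#.
......
...###
...###
...###
...###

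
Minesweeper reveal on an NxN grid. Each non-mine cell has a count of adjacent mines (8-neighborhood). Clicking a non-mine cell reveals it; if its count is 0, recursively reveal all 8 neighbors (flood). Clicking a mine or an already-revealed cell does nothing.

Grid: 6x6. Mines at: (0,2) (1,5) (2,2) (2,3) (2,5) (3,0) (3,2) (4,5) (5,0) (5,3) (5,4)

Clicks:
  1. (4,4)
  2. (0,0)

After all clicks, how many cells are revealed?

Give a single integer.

Answer: 7

Derivation:
Click 1 (4,4) count=3: revealed 1 new [(4,4)] -> total=1
Click 2 (0,0) count=0: revealed 6 new [(0,0) (0,1) (1,0) (1,1) (2,0) (2,1)] -> total=7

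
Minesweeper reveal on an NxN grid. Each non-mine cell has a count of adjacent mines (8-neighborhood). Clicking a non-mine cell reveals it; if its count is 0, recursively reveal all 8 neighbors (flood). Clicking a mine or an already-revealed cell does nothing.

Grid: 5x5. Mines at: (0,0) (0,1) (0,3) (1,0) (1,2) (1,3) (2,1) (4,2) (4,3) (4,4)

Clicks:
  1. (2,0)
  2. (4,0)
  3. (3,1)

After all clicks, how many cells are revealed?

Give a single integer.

Answer: 5

Derivation:
Click 1 (2,0) count=2: revealed 1 new [(2,0)] -> total=1
Click 2 (4,0) count=0: revealed 4 new [(3,0) (3,1) (4,0) (4,1)] -> total=5
Click 3 (3,1) count=2: revealed 0 new [(none)] -> total=5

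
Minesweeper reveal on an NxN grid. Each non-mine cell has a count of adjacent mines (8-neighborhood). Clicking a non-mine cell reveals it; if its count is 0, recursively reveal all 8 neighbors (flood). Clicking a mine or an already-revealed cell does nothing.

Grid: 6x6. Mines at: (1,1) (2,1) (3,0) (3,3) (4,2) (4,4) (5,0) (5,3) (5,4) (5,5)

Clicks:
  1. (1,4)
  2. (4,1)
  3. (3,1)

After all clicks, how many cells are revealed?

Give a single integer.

Answer: 16

Derivation:
Click 1 (1,4) count=0: revealed 14 new [(0,2) (0,3) (0,4) (0,5) (1,2) (1,3) (1,4) (1,5) (2,2) (2,3) (2,4) (2,5) (3,4) (3,5)] -> total=14
Click 2 (4,1) count=3: revealed 1 new [(4,1)] -> total=15
Click 3 (3,1) count=3: revealed 1 new [(3,1)] -> total=16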